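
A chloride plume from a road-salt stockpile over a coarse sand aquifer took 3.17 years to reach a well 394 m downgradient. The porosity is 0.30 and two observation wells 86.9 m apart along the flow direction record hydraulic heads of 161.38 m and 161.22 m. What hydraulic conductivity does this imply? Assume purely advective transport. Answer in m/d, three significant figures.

55.5 m/d

Hydraulic gradient i = (161.38 − 161.22) / 86.9 = 0.16 / 86.9 = 0.001841
t = 3.17 years = 1157 d
v = L / t = 394 / 1157 = 0.3405 m/d
K = v · n / i = 0.3405 × 0.30 / 0.001841 = 55.5 m/d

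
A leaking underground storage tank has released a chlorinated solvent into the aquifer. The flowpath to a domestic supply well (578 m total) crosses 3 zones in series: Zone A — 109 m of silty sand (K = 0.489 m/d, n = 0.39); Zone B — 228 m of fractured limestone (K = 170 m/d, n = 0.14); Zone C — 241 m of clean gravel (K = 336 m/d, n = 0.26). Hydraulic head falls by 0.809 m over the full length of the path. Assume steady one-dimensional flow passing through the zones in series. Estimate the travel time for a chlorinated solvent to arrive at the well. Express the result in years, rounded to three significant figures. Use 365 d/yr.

104 years

Steady 1-D flow in series ⇒ the Darcy flux q is identical in every zone and the zone head losses add (resistances L/K in series).
Σ(L/K) = 109/0.489 + 228/170 + 241/336 = 222.9 + 1.341 + 0.7173 = 225.0 d
q = ΔH / Σ(L/K) = 0.809 / 225.0 = 0.003596 m/d (same in every zone)
Zone A: v = q/n = 0.003596/0.39 = 0.009221 m/d → t_A = 109/0.009221 = 11820 d
Zone B: v = q/n = 0.003596/0.14 = 0.02569 m/d → t_B = 228/0.02569 = 8876 d
Zone C: v = q/n = 0.003596/0.26 = 0.01383 m/d → t_C = 241/0.01383 = 17420 d
Total t = 11820 + 8876 + 17420 = 38120 d
   = 38120 / 365 = 104 yr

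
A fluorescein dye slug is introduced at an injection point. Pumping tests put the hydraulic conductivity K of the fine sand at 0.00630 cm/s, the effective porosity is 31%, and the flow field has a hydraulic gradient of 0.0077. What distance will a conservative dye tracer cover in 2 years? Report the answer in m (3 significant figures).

98.7 m

K = 0.00630 cm/s × 864 = 5.443 m/d
Darcy flux q = K·i = 5.443 × 0.0077 = 0.04191 m/d
v_s = q/n_e = 0.04191/0.31 = 0.1352 m/d
T = 2 yr × 365 = 730 d
L = v × T = 0.1352 × 730 = 98.70 m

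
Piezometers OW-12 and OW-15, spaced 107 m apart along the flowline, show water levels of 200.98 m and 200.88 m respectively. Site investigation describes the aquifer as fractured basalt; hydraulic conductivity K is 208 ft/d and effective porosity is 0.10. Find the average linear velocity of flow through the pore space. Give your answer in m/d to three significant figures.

0.593 m/d

Hydraulic gradient i = (200.98 − 200.88) / 107 = 0.10 / 107 = 9.346e-4
K = 208 ft/d × 0.3048 = 63.40 m/d
Darcy flux q = K·i = 63.40 × 9.346e-4 = 0.05925 m/d
Average linear velocity = 0.05925 / 0.10 = 0.5925 m/d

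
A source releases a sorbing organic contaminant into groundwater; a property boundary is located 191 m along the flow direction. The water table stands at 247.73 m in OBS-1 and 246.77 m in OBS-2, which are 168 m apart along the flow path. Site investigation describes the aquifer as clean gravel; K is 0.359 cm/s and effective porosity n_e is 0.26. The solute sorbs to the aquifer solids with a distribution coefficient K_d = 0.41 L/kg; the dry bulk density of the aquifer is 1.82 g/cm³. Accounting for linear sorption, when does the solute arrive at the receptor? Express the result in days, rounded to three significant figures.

Hydraulic gradient i = (247.73 − 246.77) / 168 = 0.96 / 168 = 0.005714
K = 0.359 cm/s × 864 = 310.2 m/d
Specific discharge q = 310.2 × 0.005714 = 1.772 m/d
Average linear velocity = 1.772 / 0.26 = 6.817 m/d
Retardation R = 1 + ρ_b·K_d/n = 1 + 1.82×0.41/0.26 = 3.870
Contaminant velocity v_c = v/R = 6.817/3.870 = 1.762 m/d
t = L/v_c = 191/1.762 = 108.4 d

108 days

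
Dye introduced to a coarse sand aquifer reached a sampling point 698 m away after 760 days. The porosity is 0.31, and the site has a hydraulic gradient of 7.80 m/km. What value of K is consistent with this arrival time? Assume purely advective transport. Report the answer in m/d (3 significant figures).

v = L / t = 698 / 760 = 0.9184 m/d
K = v · n / i = 0.9184 × 0.31 / 0.0078 = 36.5 m/d

36.5 m/d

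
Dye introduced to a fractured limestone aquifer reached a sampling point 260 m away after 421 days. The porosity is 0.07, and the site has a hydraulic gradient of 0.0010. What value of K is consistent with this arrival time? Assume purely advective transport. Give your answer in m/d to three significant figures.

v = L / t = 260 / 421 = 0.6176 m/d
K = v · n / i = 0.6176 × 0.07 / 0.0010 = 43.2 m/d

43.2 m/d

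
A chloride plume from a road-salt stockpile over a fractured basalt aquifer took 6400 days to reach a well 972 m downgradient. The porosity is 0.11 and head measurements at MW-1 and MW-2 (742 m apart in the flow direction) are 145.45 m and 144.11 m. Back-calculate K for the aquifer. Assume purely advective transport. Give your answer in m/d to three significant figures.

9.25 m/d

Hydraulic gradient i = (145.45 − 144.11) / 742 = 1.34 / 742 = 0.001806
v = L / t = 972 / 6400 = 0.1519 m/d
K = v · n / i = 0.1519 × 0.11 / 0.001806 = 9.25 m/d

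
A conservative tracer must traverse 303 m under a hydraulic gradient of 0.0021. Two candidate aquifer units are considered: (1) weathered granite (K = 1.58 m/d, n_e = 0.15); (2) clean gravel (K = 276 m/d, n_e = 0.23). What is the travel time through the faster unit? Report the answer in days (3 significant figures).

120 days

Unit 1 (weathered granite): v = 1.58×0.0021/0.15 = 0.02212 m/d, t = 303/0.02212 = 13700 d
Unit 2 (clean gravel): v = 276×0.0021/0.23 = 2.520 m/d, t = 303/2.520 = 120.2 d
Faster unit: t = 120 d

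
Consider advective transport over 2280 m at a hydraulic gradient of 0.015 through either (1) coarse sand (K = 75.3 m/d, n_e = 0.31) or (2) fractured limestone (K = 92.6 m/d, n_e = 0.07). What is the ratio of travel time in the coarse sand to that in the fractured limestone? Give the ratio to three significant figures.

Unit 1 (coarse sand): v = 75.3×0.015/0.31 = 3.644 m/d, t = 2280/3.644 = 625.8 d
Unit 2 (fractured limestone): v = 92.6×0.015/0.07 = 19.84 m/d, t = 2280/19.84 = 114.9 d
t(coarse sand) / t(fractured limestone) = 625.8/114.9 = 5.45

5.45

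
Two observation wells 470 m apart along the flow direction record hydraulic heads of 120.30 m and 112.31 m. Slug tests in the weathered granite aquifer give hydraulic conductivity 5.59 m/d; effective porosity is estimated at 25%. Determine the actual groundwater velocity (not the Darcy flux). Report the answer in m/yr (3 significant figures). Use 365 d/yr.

139 m/yr

Hydraulic gradient i = (120.30 − 112.31) / 470 = 7.99 / 470 = 0.01700
q = Ki = 5.59 × 0.01700 = 0.09503 m/d
Seepage velocity v = q / n = 0.09503 / 0.25 = 0.3801 m/d
   = 0.3801 × 365 = 139 m/yr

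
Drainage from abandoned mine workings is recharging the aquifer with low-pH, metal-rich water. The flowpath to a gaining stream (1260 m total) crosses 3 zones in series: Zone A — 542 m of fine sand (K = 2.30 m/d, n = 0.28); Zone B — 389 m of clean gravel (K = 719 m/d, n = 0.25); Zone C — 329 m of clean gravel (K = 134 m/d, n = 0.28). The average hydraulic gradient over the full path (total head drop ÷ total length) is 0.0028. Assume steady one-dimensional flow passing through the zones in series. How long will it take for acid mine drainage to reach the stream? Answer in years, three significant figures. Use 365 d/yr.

63.2 years

Continuity: the same q passes through each zone, so ΔH = q·Σ(L_j/K_j) — the zones act as resistances in series.
Σ(L/K) = 542/2.30 + 389/719 + 329/134 = 235.7 + 0.5410 + 2.455 = 238.6 d
K_eq = L_total / Σ(L/K) = 1260 / 238.6 = 5.280 m/d
q = K_eq · i = 5.280 × 0.0028 = 0.01478 m/d (same in every zone)
Zone A: v = q/n = 0.01478/0.28 = 0.05280 m/d → t_A = 542/0.05280 = 10270 d
Zone B: v = q/n = 0.01478/0.25 = 0.05913 m/d → t_B = 389/0.05913 = 6578 d
Zone C: v = q/n = 0.01478/0.28 = 0.05280 m/d → t_C = 329/0.05280 = 6231 d
Total t = 10270 + 6578 + 6231 = 23080 d
   = 23080 / 365 = 63.2 yr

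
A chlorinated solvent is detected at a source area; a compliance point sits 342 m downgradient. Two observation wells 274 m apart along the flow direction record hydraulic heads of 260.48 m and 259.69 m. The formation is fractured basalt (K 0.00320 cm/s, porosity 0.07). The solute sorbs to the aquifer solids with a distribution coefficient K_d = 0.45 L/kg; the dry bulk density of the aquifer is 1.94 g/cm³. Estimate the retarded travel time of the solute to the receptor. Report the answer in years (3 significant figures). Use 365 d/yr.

111 years

Hydraulic gradient i = (260.48 − 259.69) / 274 = 0.79 / 274 = 0.002883
K = 0.00320 cm/s × 864 = 2.765 m/d
Darcy flux q = K·i = 2.765 × 0.002883 = 0.007972 m/d
v = Ki/n = 2.765·0.002883/0.07 = 0.1139 m/d
Retardation R = 1 + ρ_b·K_d/n = 1 + 1.94×0.45/0.07 = 13.47
Contaminant velocity v_c = v/R = 0.1139/13.47 = 0.008453 m/d
t = L/v_c = 342/0.008453 = 40460 d
   = 40460/365 = 111 yr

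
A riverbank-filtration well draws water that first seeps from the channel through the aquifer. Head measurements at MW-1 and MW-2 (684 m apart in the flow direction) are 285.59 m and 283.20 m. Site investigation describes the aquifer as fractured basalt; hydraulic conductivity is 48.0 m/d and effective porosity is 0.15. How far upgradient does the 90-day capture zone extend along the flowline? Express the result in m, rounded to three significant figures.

Hydraulic gradient i = (285.59 − 283.20) / 684 = 2.39 / 684 = 0.003494
Darcy flux q = K·i = 48.0 × 0.003494 = 0.1677 m/d
Average linear velocity = 0.1677 / 0.15 = 1.118 m/d
L = v × T = 1.118 × 90 = 100.6 m

101 m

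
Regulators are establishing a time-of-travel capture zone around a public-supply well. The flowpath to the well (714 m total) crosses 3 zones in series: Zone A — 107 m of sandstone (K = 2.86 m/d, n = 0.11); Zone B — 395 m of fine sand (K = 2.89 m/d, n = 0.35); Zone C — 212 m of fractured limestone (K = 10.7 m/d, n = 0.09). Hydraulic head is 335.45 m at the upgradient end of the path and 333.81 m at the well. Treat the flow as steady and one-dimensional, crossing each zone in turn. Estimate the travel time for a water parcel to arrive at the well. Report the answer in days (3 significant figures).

20000 days

Total head drop ΔH = 335.45 − 333.81 = 1.64 m
Continuity: the same q passes through each zone, so ΔH = q·Σ(L_j/K_j) — the zones act as resistances in series.
Σ(L/K) = 107/2.86 + 395/2.89 + 212/10.7 = 37.41 + 136.7 + 19.81 = 193.9 d
q = ΔH / Σ(L/K) = 1.64 / 193.9 = 0.008458 m/d (same in every zone)
Zone A: v = q/n = 0.008458/0.11 = 0.07689 m/d → t_A = 107/0.07689 = 1392 d
Zone B: v = q/n = 0.008458/0.35 = 0.02417 m/d → t_B = 395/0.02417 = 16350 d
Zone C: v = q/n = 0.008458/0.09 = 0.09398 m/d → t_C = 212/0.09398 = 2256 d
Total t = 1392 + 16350 + 2256 = 19990 d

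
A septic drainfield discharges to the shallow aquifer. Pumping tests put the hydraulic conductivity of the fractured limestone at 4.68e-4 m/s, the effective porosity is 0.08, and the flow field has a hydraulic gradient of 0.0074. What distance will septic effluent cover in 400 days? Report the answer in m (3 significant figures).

1500 m

K = 4.68e-4 m/s × 86400 s/d = 40.44 m/d
q = Ki = 40.44 × 0.0074 = 0.2992 m/d
Average linear velocity = 0.2992 / 0.08 = 3.740 m/d
L = v × T = 3.740 × 400 = 1496 m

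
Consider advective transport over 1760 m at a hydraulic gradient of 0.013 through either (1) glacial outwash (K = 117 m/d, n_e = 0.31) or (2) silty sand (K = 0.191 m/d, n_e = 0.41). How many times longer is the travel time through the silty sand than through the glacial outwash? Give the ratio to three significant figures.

810

Unit 1 (glacial outwash): v = 117×0.013/0.31 = 4.906 m/d, t = 1760/4.906 = 358.7 d
Unit 2 (silty sand): v = 0.191×0.013/0.41 = 0.006056 m/d, t = 1760/0.006056 = 290600 d
t(silty sand) / t(glacial outwash) = 290600/358.7 = 810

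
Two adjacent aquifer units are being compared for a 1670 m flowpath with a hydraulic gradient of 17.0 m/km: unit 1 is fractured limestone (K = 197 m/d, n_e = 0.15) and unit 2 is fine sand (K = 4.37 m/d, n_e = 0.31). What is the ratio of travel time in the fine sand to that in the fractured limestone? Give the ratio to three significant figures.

Unit 1 (fractured limestone): v = 197×0.017/0.15 = 22.33 m/d, t = 1670/22.33 = 74.80 d
Unit 2 (fine sand): v = 4.37×0.017/0.31 = 0.2396 m/d, t = 1670/0.2396 = 6969 d
t(fine sand) / t(fractured limestone) = 6969/74.80 = 93.2

93.2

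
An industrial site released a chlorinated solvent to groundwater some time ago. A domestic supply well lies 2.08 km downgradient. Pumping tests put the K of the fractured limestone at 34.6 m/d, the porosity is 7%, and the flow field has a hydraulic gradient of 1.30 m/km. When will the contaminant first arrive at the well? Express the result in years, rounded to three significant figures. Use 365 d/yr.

8.87 years

Darcy flux q = K·i = 34.6 × 0.0013 = 0.04498 m/d
Seepage velocity v = q / n = 0.04498 / 0.07 = 0.6426 m/d
L = 2.08 km = 2080 m
t = L / v = 2080 / 0.6426 = 3237 d
   = 3237 / 365 = 8.87 yr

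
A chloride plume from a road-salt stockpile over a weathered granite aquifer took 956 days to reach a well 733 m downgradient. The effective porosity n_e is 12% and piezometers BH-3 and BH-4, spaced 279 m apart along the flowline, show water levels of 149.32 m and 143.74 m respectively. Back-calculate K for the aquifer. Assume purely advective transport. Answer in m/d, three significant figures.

Hydraulic gradient i = (149.32 − 143.74) / 279 = 5.58 / 279 = 0.02000
v = L / t = 733 / 956 = 0.7667 m/d
K = v · n / i = 0.7667 × 0.12 / 0.02000 = 4.60 m/d

4.60 m/d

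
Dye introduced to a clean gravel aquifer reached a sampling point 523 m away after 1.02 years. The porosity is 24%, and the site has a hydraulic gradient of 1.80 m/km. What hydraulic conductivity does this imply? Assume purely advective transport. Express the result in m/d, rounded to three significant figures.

t = 1.02 years = 372.3 d
v = L / t = 523 / 372.3 = 1.405 m/d
K = v · n / i = 1.405 × 0.24 / 0.0018 = 187 m/d

187 m/d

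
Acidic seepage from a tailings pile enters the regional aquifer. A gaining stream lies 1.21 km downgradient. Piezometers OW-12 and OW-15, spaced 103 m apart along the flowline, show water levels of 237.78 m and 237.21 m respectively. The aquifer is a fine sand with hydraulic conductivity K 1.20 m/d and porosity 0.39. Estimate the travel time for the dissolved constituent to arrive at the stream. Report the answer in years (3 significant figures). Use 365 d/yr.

195 years

Hydraulic gradient i = (237.78 − 237.21) / 103 = 0.57 / 103 = 0.005534
Darcy flux q = K·i = 1.20 × 0.005534 = 0.006641 m/d
v = Ki/n = 1.20·0.005534/0.39 = 0.01703 m/d
L = 1.21 km = 1210 m
t = L / v = 1210 / 0.01703 = 71060 d
   = 71060 / 365 = 195 yr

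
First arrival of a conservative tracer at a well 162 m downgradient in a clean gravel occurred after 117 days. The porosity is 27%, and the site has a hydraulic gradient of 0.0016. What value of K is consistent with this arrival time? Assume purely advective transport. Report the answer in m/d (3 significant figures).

234 m/d

v = L / t = 162 / 117 = 1.385 m/d
K = v · n / i = 1.385 × 0.27 / 0.0016 = 234 m/d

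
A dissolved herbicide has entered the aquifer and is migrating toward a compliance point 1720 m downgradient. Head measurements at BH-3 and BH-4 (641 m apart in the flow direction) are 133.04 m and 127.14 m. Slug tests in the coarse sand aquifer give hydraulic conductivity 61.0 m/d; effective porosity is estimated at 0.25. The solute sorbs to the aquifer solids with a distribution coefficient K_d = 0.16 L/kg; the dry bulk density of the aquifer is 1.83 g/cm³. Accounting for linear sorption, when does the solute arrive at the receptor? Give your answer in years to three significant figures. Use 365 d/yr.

Hydraulic gradient i = (133.04 − 127.14) / 641 = 5.90 / 641 = 0.009204
Specific discharge q = 61.0 × 0.009204 = 0.5615 m/d
Seepage velocity v = q / n = 0.5615 / 0.25 = 2.246 m/d
Retardation R = 1 + ρ_b·K_d/n = 1 + 1.83×0.16/0.25 = 2.171
Contaminant velocity v_c = v/R = 2.246/2.171 = 1.034 m/d
t = L/v_c = 1720/1.034 = 1663 d
   = 1663/365 = 4.56 yr

4.56 years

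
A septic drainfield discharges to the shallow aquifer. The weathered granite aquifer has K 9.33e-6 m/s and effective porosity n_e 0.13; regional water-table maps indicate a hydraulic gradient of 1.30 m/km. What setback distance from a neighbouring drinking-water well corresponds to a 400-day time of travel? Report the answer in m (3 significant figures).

3.22 m

K = 9.33e-6 m/s × 86400 s/d = 0.8061 m/d
Specific discharge q = 0.8061 × 0.0013 = 0.001048 m/d
v_s = q/n_e = 0.001048/0.13 = 0.008061 m/d
L = v × T = 0.008061 × 400 = 3.224 m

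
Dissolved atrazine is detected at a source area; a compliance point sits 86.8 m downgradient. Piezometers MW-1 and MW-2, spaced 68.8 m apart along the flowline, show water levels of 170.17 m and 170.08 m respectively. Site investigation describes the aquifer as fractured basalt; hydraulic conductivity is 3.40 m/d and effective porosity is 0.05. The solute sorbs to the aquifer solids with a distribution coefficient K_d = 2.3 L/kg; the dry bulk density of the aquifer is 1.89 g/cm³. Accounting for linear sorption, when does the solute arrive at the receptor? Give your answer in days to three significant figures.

Hydraulic gradient i = (170.17 − 170.08) / 68.8 = 0.09 / 68.8 = 0.001308
Specific discharge q = 3.40 × 0.001308 = 0.004448 m/d
v_s = q/n_e = 0.004448/0.05 = 0.08895 m/d
Retardation R = 1 + ρ_b·K_d/n = 1 + 1.89×2.3/0.05 = 87.94
Contaminant velocity v_c = v/R = 0.08895/87.94 = 0.001012 m/d
t = L/v_c = 86.8/0.001012 = 85810 d

85800 days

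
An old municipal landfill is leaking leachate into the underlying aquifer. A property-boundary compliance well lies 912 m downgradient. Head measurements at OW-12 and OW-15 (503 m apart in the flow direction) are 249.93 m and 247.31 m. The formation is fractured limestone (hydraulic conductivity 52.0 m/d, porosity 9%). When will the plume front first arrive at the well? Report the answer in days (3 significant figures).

303 days

Hydraulic gradient i = (249.93 − 247.31) / 503 = 2.62 / 503 = 0.005209
q = Ki = 52.0 × 0.005209 = 0.2709 m/d
Average linear velocity = 0.2709 / 0.09 = 3.009 m/d
t = L / v = 912 / 3.009 = 303.0 d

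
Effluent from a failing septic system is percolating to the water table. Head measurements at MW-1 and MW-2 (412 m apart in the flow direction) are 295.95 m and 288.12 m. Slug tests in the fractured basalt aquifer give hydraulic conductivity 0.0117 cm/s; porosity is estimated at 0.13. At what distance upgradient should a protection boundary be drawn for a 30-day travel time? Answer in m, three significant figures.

44.3 m

Hydraulic gradient i = (295.95 − 288.12) / 412 = 7.83 / 412 = 0.01900
K = 0.0117 cm/s × 864 = 10.11 m/d
Specific discharge q = 10.11 × 0.01900 = 0.1921 m/d
v = Ki/n = 10.11·0.01900/0.13 = 1.478 m/d
L = v × T = 1.478 × 30 = 44.33 m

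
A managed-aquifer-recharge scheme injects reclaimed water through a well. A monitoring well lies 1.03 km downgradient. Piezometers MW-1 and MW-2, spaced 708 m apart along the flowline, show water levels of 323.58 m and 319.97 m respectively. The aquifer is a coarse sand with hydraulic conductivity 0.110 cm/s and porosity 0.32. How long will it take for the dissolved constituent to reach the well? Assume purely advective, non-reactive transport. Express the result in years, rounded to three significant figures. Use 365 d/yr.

Hydraulic gradient i = (323.58 − 319.97) / 708 = 3.61 / 708 = 0.005099
K = 0.110 cm/s × 864 = 95.04 m/d
q = Ki = 95.04 × 0.005099 = 0.4846 m/d
Average linear velocity = 0.4846 / 0.32 = 1.514 m/d
L = 1.03 km = 1030 m
t = L / v = 1030 / 1.514 = 680.2 d
   = 680.2 / 365 = 1.86 yr

1.86 years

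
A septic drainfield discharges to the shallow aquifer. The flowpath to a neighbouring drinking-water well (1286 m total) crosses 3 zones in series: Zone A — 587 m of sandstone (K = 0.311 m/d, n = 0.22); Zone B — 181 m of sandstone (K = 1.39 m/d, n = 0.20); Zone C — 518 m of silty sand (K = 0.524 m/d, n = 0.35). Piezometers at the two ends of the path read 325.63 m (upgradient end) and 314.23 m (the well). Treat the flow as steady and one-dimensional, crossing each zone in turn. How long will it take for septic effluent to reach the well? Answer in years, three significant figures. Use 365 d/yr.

250 years

Total head drop ΔH = 325.63 − 314.23 = 11.40 m
Steady 1-D flow in series ⇒ the Darcy flux q is identical in every zone and the zone head losses add (resistances L/K in series).
Σ(L/K) = 587/0.311 + 181/1.39 + 518/0.524 = 1887 + 130.2 + 988.5 = 3006 d
q = ΔH / Σ(L/K) = 11.40 / 3006 = 0.003792 m/d (same in every zone)
Zone A: v = q/n = 0.003792/0.22 = 0.01724 m/d → t_A = 587/0.01724 = 34050 d
Zone B: v = q/n = 0.003792/0.20 = 0.01896 m/d → t_B = 181/0.01896 = 9546 d
Zone C: v = q/n = 0.003792/0.35 = 0.01083 m/d → t_C = 518/0.01083 = 47810 d
Total t = 34050 + 9546 + 47810 = 91410 d
   = 91410 / 365 = 250 yr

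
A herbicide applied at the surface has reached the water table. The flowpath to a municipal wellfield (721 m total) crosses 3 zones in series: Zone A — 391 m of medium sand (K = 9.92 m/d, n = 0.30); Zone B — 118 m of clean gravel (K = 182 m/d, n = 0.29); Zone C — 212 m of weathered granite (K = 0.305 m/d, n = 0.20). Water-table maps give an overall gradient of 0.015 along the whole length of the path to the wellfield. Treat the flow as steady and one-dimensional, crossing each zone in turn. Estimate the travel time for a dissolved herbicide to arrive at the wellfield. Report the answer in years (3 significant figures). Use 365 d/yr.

For zones in series the flux q is common to all zones; the equivalent conductivity is the harmonic (thickness-weighted) mean, K_eq = L_total / Σ(L_j/K_j).
Σ(L/K) = 391/9.92 + 118/182 + 212/0.305 = 39.42 + 0.6484 + 695.1 = 735.1 d
K_eq = L_total / Σ(L/K) = 721 / 735.1 = 0.9808 m/d
q = K_eq · i = 0.9808 × 0.015 = 0.01471 m/d (same in every zone)
Zone A: v = q/n = 0.01471/0.30 = 0.04904 m/d → t_A = 391/0.04904 = 7973 d
Zone B: v = q/n = 0.01471/0.29 = 0.05073 m/d → t_B = 118/0.05073 = 2326 d
Zone C: v = q/n = 0.01471/0.20 = 0.07356 m/d → t_C = 212/0.07356 = 2882 d
Total t = 7973 + 2326 + 2882 = 13180 d
   = 13180 / 365 = 36.1 yr

36.1 years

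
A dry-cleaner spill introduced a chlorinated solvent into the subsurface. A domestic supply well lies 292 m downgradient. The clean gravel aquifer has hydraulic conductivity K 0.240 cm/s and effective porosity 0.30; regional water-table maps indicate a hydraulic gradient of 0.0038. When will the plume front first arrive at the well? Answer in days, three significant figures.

111 days

K = 0.240 cm/s × 864 = 207.4 m/d
Specific discharge q = 207.4 × 0.0038 = 0.7880 m/d
v = Ki/n = 207.4·0.0038/0.30 = 2.627 m/d
t = L / v = 292 / 2.627 = 111.2 d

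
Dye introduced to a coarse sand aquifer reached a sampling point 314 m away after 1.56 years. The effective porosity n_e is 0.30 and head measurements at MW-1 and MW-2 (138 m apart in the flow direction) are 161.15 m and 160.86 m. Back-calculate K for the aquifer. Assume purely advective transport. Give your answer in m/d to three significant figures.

Hydraulic gradient i = (161.15 − 160.86) / 138 = 0.29 / 138 = 0.002101
t = 1.56 years = 569.4 d
v = L / t = 314 / 569.4 = 0.5515 m/d
K = v · n / i = 0.5515 × 0.30 / 0.002101 = 78.7 m/d

78.7 m/d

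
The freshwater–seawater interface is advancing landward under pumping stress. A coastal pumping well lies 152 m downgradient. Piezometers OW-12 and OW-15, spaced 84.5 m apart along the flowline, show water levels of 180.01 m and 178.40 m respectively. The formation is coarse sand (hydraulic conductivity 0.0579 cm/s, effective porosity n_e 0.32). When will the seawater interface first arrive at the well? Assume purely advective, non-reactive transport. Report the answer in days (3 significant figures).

Hydraulic gradient i = (180.01 − 178.40) / 84.5 = 1.61 / 84.5 = 0.01905
K = 0.0579 cm/s × 864 = 50.03 m/d
q = Ki = 50.03 × 0.01905 = 0.9532 m/d
Seepage velocity v = q / n = 0.9532 / 0.32 = 2.979 m/d
t = L / v = 152 / 2.979 = 51.03 d

51.0 days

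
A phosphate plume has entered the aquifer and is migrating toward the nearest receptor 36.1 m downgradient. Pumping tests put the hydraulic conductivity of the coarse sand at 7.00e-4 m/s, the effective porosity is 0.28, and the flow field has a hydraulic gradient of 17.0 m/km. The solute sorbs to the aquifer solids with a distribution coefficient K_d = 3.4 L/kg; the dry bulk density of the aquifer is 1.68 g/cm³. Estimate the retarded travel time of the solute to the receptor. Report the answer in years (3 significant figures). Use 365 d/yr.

K = 7.00e-4 m/s × 86400 s/d = 60.48 m/d
Darcy flux q = K·i = 60.48 × 0.017 = 1.028 m/d
Seepage velocity v = q / n = 1.028 / 0.28 = 3.672 m/d
Retardation R = 1 + ρ_b·K_d/n = 1 + 1.68×3.4/0.28 = 21.40
Contaminant velocity v_c = v/R = 3.672/21.40 = 0.1716 m/d
t = L/v_c = 36.1/0.1716 = 210.4 d
   = 210.4/365 = 0.576 yr

0.576 years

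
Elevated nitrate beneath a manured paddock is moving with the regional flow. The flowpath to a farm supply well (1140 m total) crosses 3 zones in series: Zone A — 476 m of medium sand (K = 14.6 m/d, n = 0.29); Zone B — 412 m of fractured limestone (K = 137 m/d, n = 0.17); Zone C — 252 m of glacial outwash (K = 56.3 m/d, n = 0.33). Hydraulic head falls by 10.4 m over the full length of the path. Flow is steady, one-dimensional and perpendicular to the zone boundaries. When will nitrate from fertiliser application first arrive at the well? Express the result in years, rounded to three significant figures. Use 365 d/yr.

3.08 years

Continuity: the same q passes through each zone, so ΔH = q·Σ(L_j/K_j) — the zones act as resistances in series.
Σ(L/K) = 476/14.6 + 412/137 + 252/56.3 = 32.60 + 3.007 + 4.476 = 40.09 d
q = ΔH / Σ(L/K) = 10.4 / 40.09 = 0.2594 m/d (same in every zone)
Zone A: v = q/n = 0.2594/0.29 = 0.8946 m/d → t_A = 476/0.8946 = 532.1 d
Zone B: v = q/n = 0.2594/0.17 = 1.526 m/d → t_B = 412/1.526 = 270.0 d
Zone C: v = q/n = 0.2594/0.33 = 0.7862 m/d → t_C = 252/0.7862 = 320.5 d
Total t = 532.1 + 270.0 + 320.5 = 1123 d
   = 1123 / 365 = 3.08 yr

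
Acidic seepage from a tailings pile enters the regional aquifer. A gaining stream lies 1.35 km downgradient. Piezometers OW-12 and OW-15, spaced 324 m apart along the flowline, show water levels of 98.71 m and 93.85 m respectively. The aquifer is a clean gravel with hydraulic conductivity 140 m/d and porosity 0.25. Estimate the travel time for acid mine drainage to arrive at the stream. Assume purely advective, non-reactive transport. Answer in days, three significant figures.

Hydraulic gradient i = (98.71 − 93.85) / 324 = 4.86 / 324 = 0.01500
q = Ki = 140 × 0.01500 = 2.100 m/d
Seepage velocity v = q / n = 2.100 / 0.25 = 8.400 m/d
L = 1.35 km = 1350 m
t = L / v = 1350 / 8.400 = 160.7 d

161 days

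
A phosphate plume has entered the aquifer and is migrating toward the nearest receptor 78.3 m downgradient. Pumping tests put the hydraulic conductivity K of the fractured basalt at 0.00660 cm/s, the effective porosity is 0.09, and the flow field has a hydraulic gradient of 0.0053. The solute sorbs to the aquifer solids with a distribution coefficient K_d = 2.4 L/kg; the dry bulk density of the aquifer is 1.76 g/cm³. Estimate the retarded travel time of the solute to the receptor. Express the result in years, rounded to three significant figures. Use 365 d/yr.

K = 0.00660 cm/s × 864 = 5.702 m/d
Specific discharge q = 5.702 × 0.0053 = 0.03022 m/d
v = Ki/n = 5.702·0.0053/0.09 = 0.3358 m/d
Retardation R = 1 + ρ_b·K_d/n = 1 + 1.76×2.4/0.09 = 47.93
Contaminant velocity v_c = v/R = 0.3358/47.93 = 0.007006 m/d
t = L/v_c = 78.3/0.007006 = 11180 d
   = 11180/365 = 30.6 yr

30.6 years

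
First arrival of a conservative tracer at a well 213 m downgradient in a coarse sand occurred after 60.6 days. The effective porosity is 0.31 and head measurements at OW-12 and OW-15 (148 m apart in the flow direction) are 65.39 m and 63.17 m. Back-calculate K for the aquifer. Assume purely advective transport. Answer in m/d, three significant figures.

72.6 m/d

Hydraulic gradient i = (65.39 − 63.17) / 148 = 2.22 / 148 = 0.01500
v = L / t = 213 / 60.6 = 3.515 m/d
K = v · n / i = 3.515 × 0.31 / 0.01500 = 72.6 m/d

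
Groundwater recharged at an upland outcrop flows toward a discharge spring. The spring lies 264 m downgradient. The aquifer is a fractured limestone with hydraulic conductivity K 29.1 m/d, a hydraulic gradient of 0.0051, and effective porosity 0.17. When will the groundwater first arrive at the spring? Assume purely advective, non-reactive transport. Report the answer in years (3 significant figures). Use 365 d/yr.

Specific discharge q = 29.1 × 0.0051 = 0.1484 m/d
Seepage velocity v = q / n = 0.1484 / 0.17 = 0.8730 m/d
t = L / v = 264 / 0.8730 = 302.4 d
   = 302.4 / 365 = 0.829 yr

0.829 years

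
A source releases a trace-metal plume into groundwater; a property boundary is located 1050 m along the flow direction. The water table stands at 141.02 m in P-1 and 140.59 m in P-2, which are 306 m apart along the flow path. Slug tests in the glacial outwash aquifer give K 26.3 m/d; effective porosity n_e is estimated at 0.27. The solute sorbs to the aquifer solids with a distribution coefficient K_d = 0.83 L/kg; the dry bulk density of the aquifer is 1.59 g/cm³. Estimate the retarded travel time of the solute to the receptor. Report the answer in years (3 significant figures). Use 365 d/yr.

124 years

Hydraulic gradient i = (141.02 − 140.59) / 306 = 0.43 / 306 = 0.001405
Darcy flux q = K·i = 26.3 × 0.001405 = 0.03696 m/d
v = Ki/n = 26.3·0.001405/0.27 = 0.1369 m/d
Retardation R = 1 + ρ_b·K_d/n = 1 + 1.59×0.83/0.27 = 5.888
Contaminant velocity v_c = v/R = 0.1369/5.888 = 0.02325 m/d
t = L/v_c = 1050/0.02325 = 45160 d
   = 45160/365 = 124 yr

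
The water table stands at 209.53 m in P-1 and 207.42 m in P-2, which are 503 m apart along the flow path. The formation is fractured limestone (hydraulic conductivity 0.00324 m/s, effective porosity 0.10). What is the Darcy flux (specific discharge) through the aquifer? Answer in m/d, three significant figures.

Hydraulic gradient i = (209.53 − 207.42) / 503 = 2.11 / 503 = 0.004195
K = 0.00324 m/s × 86400 s/d = 279.9 m/d
Darcy flux q = K·i = 279.9 × 0.004195 = 1.174 m/d

1.17 m/d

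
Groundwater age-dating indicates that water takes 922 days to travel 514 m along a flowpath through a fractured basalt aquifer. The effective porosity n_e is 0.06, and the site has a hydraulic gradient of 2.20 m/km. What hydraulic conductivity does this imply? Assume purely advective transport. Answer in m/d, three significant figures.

15.2 m/d

v = L / t = 514 / 922 = 0.5575 m/d
K = v · n / i = 0.5575 × 0.06 / 0.0022 = 15.2 m/d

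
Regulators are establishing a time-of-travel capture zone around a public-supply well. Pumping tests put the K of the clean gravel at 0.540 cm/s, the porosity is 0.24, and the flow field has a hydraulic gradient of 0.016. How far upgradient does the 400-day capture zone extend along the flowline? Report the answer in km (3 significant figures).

12.4 km

K = 0.540 cm/s × 864 = 466.6 m/d
q = Ki = 466.6 × 0.016 = 7.465 m/d
v = Ki/n = 466.6·0.016/0.24 = 31.10 m/d
L = v × T = 31.10 × 400 = 12440 m
   = 12.4 km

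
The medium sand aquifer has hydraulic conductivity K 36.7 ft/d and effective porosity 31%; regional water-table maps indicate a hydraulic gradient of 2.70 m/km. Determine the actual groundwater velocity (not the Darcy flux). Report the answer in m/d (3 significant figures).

K = 36.7 ft/d × 0.3048 = 11.19 m/d
q = Ki = 11.19 × 0.0027 = 0.03020 m/d
Seepage velocity v = q / n = 0.03020 / 0.31 = 0.09743 m/d

0.0974 m/d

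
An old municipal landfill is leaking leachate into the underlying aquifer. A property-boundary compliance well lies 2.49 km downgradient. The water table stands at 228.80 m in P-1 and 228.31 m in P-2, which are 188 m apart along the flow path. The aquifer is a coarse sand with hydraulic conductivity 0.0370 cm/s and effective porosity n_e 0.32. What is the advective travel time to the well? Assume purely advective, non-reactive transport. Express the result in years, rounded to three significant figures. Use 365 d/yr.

26.2 years

Hydraulic gradient i = (228.80 − 228.31) / 188 = 0.49 / 188 = 0.002606
K = 0.0370 cm/s × 864 = 31.97 m/d
q = Ki = 31.97 × 0.002606 = 0.08332 m/d
Average linear velocity = 0.08332 / 0.32 = 0.2604 m/d
L = 2.49 km = 2490 m
t = L / v = 2490 / 0.2604 = 9563 d
   = 9563 / 365 = 26.2 yr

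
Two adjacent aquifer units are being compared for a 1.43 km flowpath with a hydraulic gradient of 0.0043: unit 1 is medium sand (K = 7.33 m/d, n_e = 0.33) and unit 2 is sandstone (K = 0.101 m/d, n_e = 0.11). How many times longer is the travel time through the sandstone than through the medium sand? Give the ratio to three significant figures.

Unit 1 (medium sand): v = 7.33×0.0043/0.33 = 0.09551 m/d, t = 1430/0.09551 = 14970 d
Unit 2 (sandstone): v = 0.101×0.0043/0.11 = 0.003948 m/d, t = 1430/0.003948 = 362200 d
t(sandstone) / t(medium sand) = 362200/14970 = 24.2

24.2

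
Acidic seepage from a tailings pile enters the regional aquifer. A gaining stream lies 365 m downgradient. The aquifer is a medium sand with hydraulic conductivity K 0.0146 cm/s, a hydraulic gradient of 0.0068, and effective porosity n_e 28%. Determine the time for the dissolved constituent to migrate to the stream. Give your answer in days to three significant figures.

K = 0.0146 cm/s × 864 = 12.61 m/d
Specific discharge q = 12.61 × 0.0068 = 0.08578 m/d
v = Ki/n = 12.61·0.0068/0.28 = 0.3063 m/d
t = L / v = 365 / 0.3063 = 1191 d

1190 days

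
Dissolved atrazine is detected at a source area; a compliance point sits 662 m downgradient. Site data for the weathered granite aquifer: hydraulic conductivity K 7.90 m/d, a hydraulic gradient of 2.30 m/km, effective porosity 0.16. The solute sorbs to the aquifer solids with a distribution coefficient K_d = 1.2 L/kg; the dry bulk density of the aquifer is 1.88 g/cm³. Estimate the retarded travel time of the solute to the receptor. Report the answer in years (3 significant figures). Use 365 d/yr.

241 years

q = Ki = 7.90 × 0.0023 = 0.01817 m/d
Average linear velocity = 0.01817 / 0.16 = 0.1136 m/d
Retardation R = 1 + ρ_b·K_d/n = 1 + 1.88×1.2/0.16 = 15.10
Contaminant velocity v_c = v/R = 0.1136/15.10 = 0.007521 m/d
t = L/v_c = 662/0.007521 = 88020 d
   = 88020/365 = 241 yr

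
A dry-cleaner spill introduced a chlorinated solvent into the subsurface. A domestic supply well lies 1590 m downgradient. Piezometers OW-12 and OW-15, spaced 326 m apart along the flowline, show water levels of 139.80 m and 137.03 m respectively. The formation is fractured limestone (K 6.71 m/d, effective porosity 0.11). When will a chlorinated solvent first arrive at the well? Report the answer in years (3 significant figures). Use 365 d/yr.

Hydraulic gradient i = (139.80 − 137.03) / 326 = 2.77 / 326 = 0.008497
q = Ki = 6.71 × 0.008497 = 0.05701 m/d
Average linear velocity = 0.05701 / 0.11 = 0.5183 m/d
t = L / v = 1590 / 0.5183 = 3068 d
   = 3068 / 365 = 8.40 yr

8.40 years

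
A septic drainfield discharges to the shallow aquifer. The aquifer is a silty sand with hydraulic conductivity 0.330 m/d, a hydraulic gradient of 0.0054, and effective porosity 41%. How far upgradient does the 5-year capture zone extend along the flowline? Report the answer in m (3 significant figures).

7.93 m

Specific discharge q = 0.330 × 0.0054 = 0.001782 m/d
v_s = q/n_e = 0.001782/0.41 = 0.004346 m/d
T = 5 yr × 365 = 1825 d
L = v × T = 0.004346 × 1825 = 7.932 m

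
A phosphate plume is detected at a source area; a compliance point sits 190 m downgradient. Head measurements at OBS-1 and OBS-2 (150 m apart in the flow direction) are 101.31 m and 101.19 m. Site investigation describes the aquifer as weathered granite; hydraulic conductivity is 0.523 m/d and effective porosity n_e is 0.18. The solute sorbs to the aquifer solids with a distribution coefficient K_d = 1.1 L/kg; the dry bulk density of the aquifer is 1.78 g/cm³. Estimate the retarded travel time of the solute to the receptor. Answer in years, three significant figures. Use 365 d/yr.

Hydraulic gradient i = (101.31 − 101.19) / 150 = 0.12 / 150 = 8.000e-4
Darcy flux q = K·i = 0.523 × 8.000e-4 = 4.184e-4 m/d
Average linear velocity = 4.184e-4 / 0.18 = 0.002324 m/d
Retardation R = 1 + ρ_b·K_d/n = 1 + 1.78×1.1/0.18 = 11.88
Contaminant velocity v_c = v/R = 0.002324/11.88 = 1.957e-4 m/d
t = L/v_c = 190/1.957e-4 = 970900 d
   = 970900/365 = 2660 yr

2660 years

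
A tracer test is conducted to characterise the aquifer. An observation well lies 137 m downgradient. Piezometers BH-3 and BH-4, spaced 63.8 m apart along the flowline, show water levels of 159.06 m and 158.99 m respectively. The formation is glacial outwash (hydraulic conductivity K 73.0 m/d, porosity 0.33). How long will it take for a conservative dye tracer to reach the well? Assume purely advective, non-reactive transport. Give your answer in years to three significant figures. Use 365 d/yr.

Hydraulic gradient i = (159.06 − 158.99) / 63.8 = 0.07 / 63.8 = 0.001097
q = Ki = 73.0 × 0.001097 = 0.08009 m/d
Average linear velocity = 0.08009 / 0.33 = 0.2427 m/d
t = L / v = 137 / 0.2427 = 564.5 d
   = 564.5 / 365 = 1.55 yr

1.55 years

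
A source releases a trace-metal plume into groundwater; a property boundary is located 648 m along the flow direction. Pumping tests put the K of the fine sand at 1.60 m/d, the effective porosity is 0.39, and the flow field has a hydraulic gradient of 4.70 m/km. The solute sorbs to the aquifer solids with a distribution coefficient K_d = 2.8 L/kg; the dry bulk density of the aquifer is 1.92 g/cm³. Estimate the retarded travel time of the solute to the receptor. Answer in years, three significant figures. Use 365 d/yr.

1360 years

Darcy flux q = K·i = 1.60 × 0.0047 = 0.007520 m/d
v_s = q/n_e = 0.007520/0.39 = 0.01928 m/d
Retardation R = 1 + ρ_b·K_d/n = 1 + 1.92×2.8/0.39 = 14.78
Contaminant velocity v_c = v/R = 0.01928/14.78 = 0.001304 m/d
t = L/v_c = 648/0.001304 = 496900 d
   = 496900/365 = 1360 yr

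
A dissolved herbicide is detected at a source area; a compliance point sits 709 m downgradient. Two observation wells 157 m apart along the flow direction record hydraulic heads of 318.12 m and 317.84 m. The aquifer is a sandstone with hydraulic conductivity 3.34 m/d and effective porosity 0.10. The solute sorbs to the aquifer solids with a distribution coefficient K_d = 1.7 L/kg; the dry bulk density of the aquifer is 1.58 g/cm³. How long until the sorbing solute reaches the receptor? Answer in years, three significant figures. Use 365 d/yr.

Hydraulic gradient i = (318.12 − 317.84) / 157 = 0.28 / 157 = 0.001783
q = Ki = 3.34 × 0.001783 = 0.005957 m/d
v = Ki/n = 3.34·0.001783/0.10 = 0.05957 m/d
Retardation R = 1 + ρ_b·K_d/n = 1 + 1.58×1.7/0.10 = 27.86
Contaminant velocity v_c = v/R = 0.05957/27.86 = 0.002138 m/d
t = L/v_c = 709/0.002138 = 331600 d
   = 331600/365 = 909 yr

909 years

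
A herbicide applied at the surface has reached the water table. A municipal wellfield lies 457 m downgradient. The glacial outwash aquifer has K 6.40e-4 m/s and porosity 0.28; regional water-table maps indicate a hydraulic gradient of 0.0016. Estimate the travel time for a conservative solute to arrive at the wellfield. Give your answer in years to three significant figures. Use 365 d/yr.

K = 6.40e-4 m/s × 86400 s/d = 55.30 m/d
q = Ki = 55.30 × 0.0016 = 0.08847 m/d
Average linear velocity = 0.08847 / 0.28 = 0.3160 m/d
t = L / v = 457 / 0.3160 = 1446 d
   = 1446 / 365 = 3.96 yr

3.96 years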